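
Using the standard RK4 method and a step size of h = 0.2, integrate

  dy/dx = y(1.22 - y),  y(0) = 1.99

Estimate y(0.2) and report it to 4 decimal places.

1.7508

RK4: k1 = f(x_n, y_n); k2 = f(x_n + h/2, y_n + (h/2)·k1); k3 = f(x_n + h/2, y_n + (h/2)·k2); k4 = f(x_n + h, y_n + h·k3); y_{n+1} = y_n + (h/6)·(k1 + 2k2 + 2k3 + k4).
x=0.000000, y=1.990000:
  k1 = f(0.000000, 1.990000) = -1.532300
  k2 = f(0.100000, 1.836770) = -1.132865
  k3 = f(0.100000, 1.876714) = -1.232463
  k4 = f(0.200000, 1.743507) = -0.912739
  y ← 1.990000 + (0.2/6)·(k1 + 2k2 + 2k3 + k4) = 1.750810
y(0.2) ≈ 1.7508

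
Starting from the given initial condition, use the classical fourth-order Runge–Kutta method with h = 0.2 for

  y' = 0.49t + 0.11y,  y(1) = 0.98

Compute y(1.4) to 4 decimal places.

RK4: k1 = f(t_n, y_n); k2 = f(t_n + h/2, y_n + (h/2)·k1); k3 = f(t_n + h/2, y_n + (h/2)·k2); k4 = f(t_n + h, y_n + h·k3); y_{n+1} = y_n + (h/6)·(k1 + 2k2 + 2k3 + k4).
t=1.000000, y=0.980000:
  k1 = f(1.000000, 0.980000) = 0.597800
  k2 = f(1.100000, 1.039780) = 0.653376
  k3 = f(1.100000, 1.045338) = 0.653987
  k4 = f(1.200000, 1.110797) = 0.710188
  y ← 0.980000 + (0.2/6)·(k1 + 2k2 + 2k3 + k4) = 1.110757
t=1.200000, y=1.110757:
  k1 = f(1.200000, 1.110757) = 0.710183
  k2 = f(1.300000, 1.181775) = 0.766995
  k3 = f(1.300000, 1.187457) = 0.767620
  k4 = f(1.400000, 1.264281) = 0.825071
  y ← 1.110757 + (0.2/6)·(k1 + 2k2 + 2k3 + k4) = 1.264240
y(1.4) ≈ 1.2642

1.2642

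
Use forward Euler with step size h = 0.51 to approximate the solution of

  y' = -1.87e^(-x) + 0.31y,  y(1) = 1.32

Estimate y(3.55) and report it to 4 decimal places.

Euler: y_{n+1} = y_n + h·f(x_n, y_n).
x=1.000000, y=1.320000: f=-0.278735 → y ← 1.320000 + 0.51·(-0.278735) = 1.177845
x=1.510000, y=1.177845: f=-0.047970 → y ← 1.177845 + 0.51·(-0.047970) = 1.153381
x=2.020000, y=1.153381: f=0.109482 → y ← 1.153381 + 0.51·0.109482 = 1.209217
x=2.530000, y=1.209217: f=0.225895 → y ← 1.209217 + 0.51·0.225895 = 1.324423
x=3.040000, y=1.324423: f=0.321120 → y ← 1.324423 + 0.51·0.321120 = 1.488194
y(3.55) ≈ 1.4882

1.4882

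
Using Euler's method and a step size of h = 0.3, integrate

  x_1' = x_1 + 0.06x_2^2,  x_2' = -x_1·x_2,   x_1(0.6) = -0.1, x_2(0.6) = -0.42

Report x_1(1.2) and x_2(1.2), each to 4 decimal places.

Euler on (x_1,x_2): x_1_{n+1} = x_1_n + h·x_1', x_2_{n+1} = x_2_n + h·x_2'.
0.600000: (-0.100000, -0.420000); f=(-0.089416, -0.042000) → (-0.126825, -0.432600)
0.900000: (-0.126825, -0.432600); f=(-0.115596, -0.054864) → (-0.161504, -0.449059)
(x_1(1.2), x_2(1.2)) ≈ (-0.1615, -0.4491)

-0.1615, -0.4491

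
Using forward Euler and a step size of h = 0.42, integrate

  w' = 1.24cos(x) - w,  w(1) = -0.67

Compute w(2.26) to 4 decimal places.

Euler: w_{n+1} = w_n + h·f(x_n, w_n).
x=1.000000, w=-0.670000: f=1.339975 → w ← -0.670000 + 0.42·1.339975 = -0.107211
x=1.420000, w=-0.107211: f=0.293490 → w ← -0.107211 + 0.42·0.293490 = 0.016055
x=1.840000, w=0.016055: f=-0.345851 → w ← 0.016055 + 0.42·(-0.345851) = -0.129202
w(2.26) ≈ -0.1292

-0.1292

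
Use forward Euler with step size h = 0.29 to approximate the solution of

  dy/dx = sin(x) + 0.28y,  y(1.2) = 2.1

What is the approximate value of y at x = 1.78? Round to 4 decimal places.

3.0362

Euler: y_{n+1} = y_n + h·f(x_n, y_n).
x=1.200000, y=2.100000: f=1.520039 → y ← 2.100000 + 0.29·1.520039 = 2.540811
x=1.490000, y=2.540811: f=1.708165 → y ← 2.540811 + 0.29·1.708165 = 3.036179
y(1.78) ≈ 3.0362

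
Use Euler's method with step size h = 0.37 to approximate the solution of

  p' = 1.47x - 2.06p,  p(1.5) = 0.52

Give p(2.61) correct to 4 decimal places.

Euler: p_{n+1} = p_n + h·f(x_n, p_n).
x=1.500000, p=0.520000: f=1.133800 → p ← 0.520000 + 0.37·1.133800 = 0.939506
x=1.870000, p=0.939506: f=0.813518 → p ← 0.939506 + 0.37·0.813518 = 1.240508
x=2.240000, p=1.240508: f=0.737354 → p ← 1.240508 + 0.37·0.737354 = 1.513329
p(2.61) ≈ 1.5133

1.5133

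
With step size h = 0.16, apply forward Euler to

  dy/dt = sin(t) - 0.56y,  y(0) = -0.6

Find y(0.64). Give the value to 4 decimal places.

Euler: y_{n+1} = y_n + h·f(t_n, y_n).
t=0.000000, y=-0.600000: f=0.336000 → y ← -0.600000 + 0.16·0.336000 = -0.546240
t=0.160000, y=-0.546240: f=0.465213 → y ← -0.546240 + 0.16·0.465213 = -0.471806
t=0.320000, y=-0.471806: f=0.578778 → y ← -0.471806 + 0.16·0.578778 = -0.379202
t=0.480000, y=-0.379202: f=0.674132 → y ← -0.379202 + 0.16·0.674132 = -0.271340
y(0.64) ≈ -0.2713

-0.2713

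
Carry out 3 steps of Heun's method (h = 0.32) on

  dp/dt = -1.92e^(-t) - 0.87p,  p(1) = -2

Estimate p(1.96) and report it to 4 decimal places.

Heun: k1 = f(t_n, p_n); k2 = f(t_n + h, p_n + h·k1); p_{n+1} = p_n + (h/2)·(k1 + k2).
t=1.000000, p=-2.000000:
  k1 = f(1.000000, -2.000000) = 1.033671
  k2 = f(1.320000, -1.669225) = 0.939326
  p ← -2.000000 + (0.32/2)·(1.033671 + 0.939326) = -1.684320
t=1.320000, p=-1.684320:
  k1 = f(1.320000, -1.684320) = 0.952459
  k2 = f(1.640000, -1.379534) = 0.827752
  p ← -1.684320 + (0.32/2)·(0.952459 + 0.827752) = -1.399487
t=1.640000, p=-1.399487:
  k1 = f(1.640000, -1.399487) = 0.845112
  k2 = f(1.960000, -1.129051) = 0.711826
  p ← -1.399487 + (0.32/2)·(0.845112 + 0.711826) = -1.150377
p(1.96) ≈ -1.1504

-1.1504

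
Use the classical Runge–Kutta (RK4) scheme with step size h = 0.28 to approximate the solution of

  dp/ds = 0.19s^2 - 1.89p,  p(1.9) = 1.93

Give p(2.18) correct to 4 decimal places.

RK4: k1 = f(s_n, p_n); k2 = f(s_n + h/2, p_n + (h/2)·k1); k3 = f(s_n + h/2, p_n + (h/2)·k2); k4 = f(s_n + h, p_n + h·k3); p_{n+1} = p_n + (h/6)·(k1 + 2k2 + 2k3 + k4).
s=1.900000, p=1.930000:
  k1 = f(1.900000, 1.930000) = -2.961800
  k2 = f(2.040000, 1.515348) = -2.073304
  k3 = f(2.040000, 1.639737) = -2.308400
  k4 = f(2.180000, 1.283648) = -1.523139
  p ← 1.930000 + (0.28/6)·(k1 + 2k2 + 2k3 + k4) = 1.311744
p(2.18) ≈ 1.3117

1.3117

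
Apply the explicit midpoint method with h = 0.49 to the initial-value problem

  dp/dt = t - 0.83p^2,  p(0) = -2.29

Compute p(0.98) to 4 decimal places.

-109.2214

Midpoint: k1 = f(t_n, p_n); k2 = f(t_n + h/2, p_n + (h/2)·k1); p_{n+1} = p_n + h·k2.
t=0.000000, p=-2.290000:
  k1 = f(0.000000, -2.290000) = -4.352603
  k2 = f(0.245000, -3.356388) = -9.105231
  p ← -2.290000 + 0.49·(-9.105231) = -6.751563
t=0.490000, p=-6.751563:
  k1 = f(0.490000, -6.751563) = -37.344393
  k2 = f(0.735000, -15.900939) = -209.122097
  p ← -6.751563 + 0.49·(-209.122097) = -109.221391
p(0.98) ≈ -109.2214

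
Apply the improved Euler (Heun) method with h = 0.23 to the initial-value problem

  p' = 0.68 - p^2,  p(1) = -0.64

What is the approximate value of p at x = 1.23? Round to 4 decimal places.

-0.5691

Heun: k1 = f(x_n, p_n); k2 = f(x_n + h, p_n + h·k1); p_{n+1} = p_n + (h/2)·(k1 + k2).
x=1.000000, p=-0.640000:
  k1 = f(1.000000, -0.640000) = 0.270400
  k2 = f(1.230000, -0.577808) = 0.346138
  p ← -0.640000 + (0.23/2)·(0.270400 + 0.346138) = -0.569098
p(1.23) ≈ -0.5691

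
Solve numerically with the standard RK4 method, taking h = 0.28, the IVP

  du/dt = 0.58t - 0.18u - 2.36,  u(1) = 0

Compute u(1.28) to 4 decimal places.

-0.4637

RK4: k1 = f(t_n, u_n); k2 = f(t_n + h/2, u_n + (h/2)·k1); k3 = f(t_n + h/2, u_n + (h/2)·k2); k4 = f(t_n + h, u_n + h·k3); u_{n+1} = u_n + (h/6)·(k1 + 2k2 + 2k3 + k4).
t=1.000000, u=0.000000:
  k1 = f(1.000000, 0.000000) = -1.780000
  k2 = f(1.140000, -0.249200) = -1.653944
  k3 = f(1.140000, -0.231552) = -1.657121
  k4 = f(1.280000, -0.463994) = -1.534081
  u ← 0.000000 + (0.28/6)·(k1 + 2k2 + 2k3 + k4) = -0.463690
u(1.28) ≈ -0.4637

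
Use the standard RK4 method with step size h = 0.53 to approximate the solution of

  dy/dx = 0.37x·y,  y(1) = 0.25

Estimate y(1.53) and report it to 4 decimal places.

0.3204

RK4: k1 = f(x_n, y_n); k2 = f(x_n + h/2, y_n + (h/2)·k1); k3 = f(x_n + h/2, y_n + (h/2)·k2); k4 = f(x_n + h, y_n + h·k3); y_{n+1} = y_n + (h/6)·(k1 + 2k2 + 2k3 + k4).
x=1.000000, y=0.250000:
  k1 = f(1.000000, 0.250000) = 0.092500
  k2 = f(1.265000, 0.274512) = 0.128486
  k3 = f(1.265000, 0.284049) = 0.132949
  k4 = f(1.530000, 0.320463) = 0.181414
  y ← 0.250000 + (0.53/6)·(k1 + 2k2 + 2k3 + k4) = 0.320383
y(1.53) ≈ 0.3204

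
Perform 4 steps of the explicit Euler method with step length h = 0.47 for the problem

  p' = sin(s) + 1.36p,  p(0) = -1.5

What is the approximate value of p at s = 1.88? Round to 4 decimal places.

-9.1717

Euler: p_{n+1} = p_n + h·f(s_n, p_n).
s=0.000000, p=-1.500000: f=-2.040000 → p ← -1.500000 + 0.47·(-2.040000) = -2.458800
s=0.470000, p=-2.458800: f=-2.891082 → p ← -2.458800 + 0.47·(-2.891082) = -3.817608
s=0.940000, p=-3.817608: f=-4.384389 → p ← -3.817608 + 0.47·(-4.384389) = -5.878271
s=1.410000, p=-5.878271: f=-7.007349 → p ← -5.878271 + 0.47·(-7.007349) = -9.171725
p(1.88) ≈ -9.1717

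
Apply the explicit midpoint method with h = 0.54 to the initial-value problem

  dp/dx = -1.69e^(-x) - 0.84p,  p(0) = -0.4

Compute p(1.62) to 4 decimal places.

Midpoint: k1 = f(x_n, p_n); k2 = f(x_n + h/2, p_n + (h/2)·k1); p_{n+1} = p_n + h·k2.
x=0.000000, p=-0.400000:
  k1 = f(0.000000, -0.400000) = -1.354000
  k2 = f(0.270000, -0.765580) = -0.647024
  p ← -0.400000 + 0.54·(-0.647024) = -0.749393
x=0.540000, p=-0.749393:
  k1 = f(0.540000, -0.749393) = -0.355354
  k2 = f(0.810000, -0.845339) = -0.041726
  p ← -0.749393 + 0.54·(-0.041726) = -0.771925
x=1.080000, p=-0.771925:
  k1 = f(1.080000, -0.771925) = 0.074500
  k2 = f(1.350000, -0.751810) = 0.193404
  p ← -0.771925 + 0.54·0.193404 = -0.667487
p(1.62) ≈ -0.6675

-0.6675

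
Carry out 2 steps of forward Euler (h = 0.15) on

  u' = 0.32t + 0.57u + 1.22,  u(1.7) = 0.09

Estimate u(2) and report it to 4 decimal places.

0.6651

Euler: u_{n+1} = u_n + h·f(t_n, u_n).
t=1.700000, u=0.090000: f=1.815300 → u ← 0.090000 + 0.15·1.815300 = 0.362295
t=1.850000, u=0.362295: f=2.018508 → u ← 0.362295 + 0.15·2.018508 = 0.665071
u(2) ≈ 0.6651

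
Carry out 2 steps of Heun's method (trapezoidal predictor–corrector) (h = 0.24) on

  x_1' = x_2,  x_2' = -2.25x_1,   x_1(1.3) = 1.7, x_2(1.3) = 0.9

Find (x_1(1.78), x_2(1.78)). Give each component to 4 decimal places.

1.6705, -1.0465

Heun on (x_1,x_2): k1 = f(t_n, state_n); k2 = f(t_n + h, state_n + h·k1); state_{n+1} = state_n + (h/2)·(k1 + k2).
1.300000: (1.700000, 0.900000)
  k1 = (0.900000, -3.825000)
  predictor → (1.916000, -0.018000)
  k2 = (-0.018000, -4.311000)
  → (1.805840, -0.076320)
1.540000: (1.805840, -0.076320)
  k1 = (-0.076320, -4.063140)
  predictor → (1.787523, -1.051474)
  k2 = (-1.051474, -4.021927)
  → (1.670505, -1.046528)
(x_1(1.78), x_2(1.78)) ≈ (1.6705, -1.0465)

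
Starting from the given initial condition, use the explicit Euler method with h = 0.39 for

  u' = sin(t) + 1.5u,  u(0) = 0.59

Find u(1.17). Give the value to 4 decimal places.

Euler: u_{n+1} = u_n + h·f(t_n, u_n).
t=0.000000, u=0.590000: f=0.885000 → u ← 0.590000 + 0.39·0.885000 = 0.935150
t=0.390000, u=0.935150: f=1.782913 → u ← 0.935150 + 0.39·1.782913 = 1.630486
t=0.780000, u=1.630486: f=3.149009 → u ← 1.630486 + 0.39·3.149009 = 2.858600
u(1.17) ≈ 2.8586

2.8586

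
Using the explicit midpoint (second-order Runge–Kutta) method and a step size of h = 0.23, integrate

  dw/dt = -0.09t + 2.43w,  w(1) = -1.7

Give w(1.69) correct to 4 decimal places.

-8.7623

Midpoint: k1 = f(t_n, w_n); k2 = f(t_n + h/2, w_n + (h/2)·k1); w_{n+1} = w_n + h·k2.
t=1.000000, w=-1.700000:
  k1 = f(1.000000, -1.700000) = -4.221000
  k2 = f(1.115000, -2.185415) = -5.410908
  w ← -1.700000 + 0.23·(-5.410908) = -2.944509
t=1.230000, w=-2.944509:
  k1 = f(1.230000, -2.944509) = -7.265857
  k2 = f(1.345000, -3.780082) = -9.306650
  w ← -2.944509 + 0.23·(-9.306650) = -5.085039
t=1.460000, w=-5.085039:
  k1 = f(1.460000, -5.085039) = -12.488044
  k2 = f(1.575000, -6.521164) = -15.988177
  w ← -5.085039 + 0.23·(-15.988177) = -8.762319
w(1.69) ≈ -8.7623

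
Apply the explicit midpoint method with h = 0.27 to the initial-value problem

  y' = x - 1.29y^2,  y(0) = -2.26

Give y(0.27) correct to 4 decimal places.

Midpoint: k1 = f(x_n, y_n); k2 = f(x_n + h/2, y_n + (h/2)·k1); y_{n+1} = y_n + h·k2.
x=0.000000, y=-2.260000:
  k1 = f(0.000000, -2.260000) = -6.588804
  k2 = f(0.135000, -3.149489) = -12.660869
  y ← -2.260000 + 0.27·(-12.660869) = -5.678435
y(0.27) ≈ -5.6784

-5.6784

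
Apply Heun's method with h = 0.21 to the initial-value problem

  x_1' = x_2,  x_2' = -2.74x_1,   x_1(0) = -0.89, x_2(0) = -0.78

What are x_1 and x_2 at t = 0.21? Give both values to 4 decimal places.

Heun on (x_1,x_2): k1 = f(t_n, state_n); k2 = f(t_n + h, state_n + h·k1); state_{n+1} = state_n + (h/2)·(k1 + k2).
0.000000: (-0.890000, -0.780000)
  k1 = (-0.780000, 2.438600)
  predictor → (-1.053800, -0.267894)
  k2 = (-0.267894, 2.887412)
  → (-1.000029, -0.220769)
(x_1(0.21), x_2(0.21)) ≈ (-1.0000, -0.2208)

-1.0000, -0.2208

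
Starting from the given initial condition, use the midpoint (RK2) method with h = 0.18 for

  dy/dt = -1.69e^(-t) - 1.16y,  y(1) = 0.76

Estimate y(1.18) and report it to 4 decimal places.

0.5273

Midpoint: k1 = f(t_n, y_n); k2 = f(t_n + h/2, y_n + (h/2)·k1); y_{n+1} = y_n + h·k2.
t=1.000000, y=0.760000:
  k1 = f(1.000000, 0.760000) = -1.503316
  k2 = f(1.090000, 0.624702) = -1.292860
  y ← 0.760000 + 0.18·(-1.292860) = 0.527285
y(1.18) ≈ 0.5273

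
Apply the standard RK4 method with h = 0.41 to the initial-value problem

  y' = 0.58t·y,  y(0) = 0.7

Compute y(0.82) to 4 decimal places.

RK4: k1 = f(t_n, y_n); k2 = f(t_n + h/2, y_n + (h/2)·k1); k3 = f(t_n + h/2, y_n + (h/2)·k2); k4 = f(t_n + h, y_n + h·k3); y_{n+1} = y_n + (h/6)·(k1 + 2k2 + 2k3 + k4).
t=0.000000, y=0.700000:
  k1 = f(0.000000, 0.700000) = 0.000000
  k2 = f(0.205000, 0.700000) = 0.083230
  k3 = f(0.205000, 0.717062) = 0.085259
  k4 = f(0.410000, 0.734956) = 0.174773
  y ← 0.700000 + (0.41/6)·(k1 + 2k2 + 2k3 + k4) = 0.734970
t=0.410000, y=0.734970:
  k1 = f(0.410000, 0.734970) = 0.174776
  k2 = f(0.615000, 0.770799) = 0.274944
  k3 = f(0.615000, 0.791333) = 0.282269
  k4 = f(0.820000, 0.850700) = 0.404593
  y ← 0.734970 + (0.41/6)·(k1 + 2k2 + 2k3 + k4) = 0.850712
y(0.82) ≈ 0.8507

0.8507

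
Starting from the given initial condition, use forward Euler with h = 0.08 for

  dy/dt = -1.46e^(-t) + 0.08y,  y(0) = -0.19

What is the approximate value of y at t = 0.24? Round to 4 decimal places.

-0.5200

Euler: y_{n+1} = y_n + h·f(t_n, y_n).
t=0.000000, y=-0.190000: f=-1.475200 → y ← -0.190000 + 0.08·(-1.475200) = -0.308016
t=0.080000, y=-0.308016: f=-1.372391 → y ← -0.308016 + 0.08·(-1.372391) = -0.417807
t=0.160000, y=-0.417807: f=-1.277555 → y ← -0.417807 + 0.08·(-1.277555) = -0.520012
y(0.24) ≈ -0.5200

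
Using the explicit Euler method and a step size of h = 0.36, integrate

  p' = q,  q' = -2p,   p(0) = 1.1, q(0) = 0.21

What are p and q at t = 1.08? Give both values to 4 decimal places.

0.4518, -2.1240

Euler on (p,q): p_{n+1} = p_n + h·p', q_{n+1} = q_n + h·q'.
0.000000: (1.100000, 0.210000); f=(0.210000, -2.200000) → (1.175600, -0.582000)
0.360000: (1.175600, -0.582000); f=(-0.582000, -2.351200) → (0.966080, -1.428432)
0.720000: (0.966080, -1.428432); f=(-1.428432, -1.932160) → (0.451844, -2.124010)
(p(1.08), q(1.08)) ≈ (0.4518, -2.1240)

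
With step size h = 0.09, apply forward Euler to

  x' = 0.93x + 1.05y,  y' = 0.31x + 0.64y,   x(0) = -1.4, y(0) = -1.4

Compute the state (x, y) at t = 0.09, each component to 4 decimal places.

-1.6495, -1.5197

Euler on (x,y): x_{n+1} = x_n + h·x', y_{n+1} = y_n + h·y'.
0.000000: (-1.400000, -1.400000); f=(-2.772000, -1.330000) → (-1.649480, -1.519700)
(x(0.09), y(0.09)) ≈ (-1.6495, -1.5197)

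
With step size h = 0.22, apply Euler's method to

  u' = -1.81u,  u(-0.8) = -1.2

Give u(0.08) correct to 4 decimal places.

Euler: u_{n+1} = u_n + h·f(s_n, u_n).
s=-0.800000, u=-1.200000: f=2.172000 → u ← -1.200000 + 0.22·2.172000 = -0.722160
s=-0.580000, u=-0.722160: f=1.307110 → u ← -0.722160 + 0.22·1.307110 = -0.434596
s=-0.360000, u=-0.434596: f=0.786619 → u ← -0.434596 + 0.22·0.786619 = -0.261540
s=-0.140000, u=-0.261540: f=0.473387 → u ← -0.261540 + 0.22·0.473387 = -0.157395
u(0.08) ≈ -0.1574

-0.1574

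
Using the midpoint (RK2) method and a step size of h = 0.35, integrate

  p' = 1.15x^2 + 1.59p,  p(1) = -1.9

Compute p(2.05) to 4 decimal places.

Midpoint: k1 = f(x_n, p_n); k2 = f(x_n + h/2, p_n + (h/2)·k1); p_{n+1} = p_n + h·k2.
x=1.000000, p=-1.900000:
  k1 = f(1.000000, -1.900000) = -1.871000
  k2 = f(1.175000, -2.227425) = -1.953887
  p ← -1.900000 + 0.35·(-1.953887) = -2.583860
x=1.350000, p=-2.583860:
  k1 = f(1.350000, -2.583860) = -2.012463
  k2 = f(1.525000, -2.936041) = -1.993837
  p ← -2.583860 + 0.35·(-1.993837) = -3.281703
x=1.700000, p=-3.281703:
  k1 = f(1.700000, -3.281703) = -1.894409
  k2 = f(1.875000, -3.613225) = -1.702059
  p ← -3.281703 + 0.35·(-1.702059) = -3.877424
p(2.05) ≈ -3.8774

-3.8774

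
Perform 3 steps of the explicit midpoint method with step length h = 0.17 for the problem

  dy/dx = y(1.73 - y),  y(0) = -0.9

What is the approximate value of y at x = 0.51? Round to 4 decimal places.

-5.5392

Midpoint: k1 = f(x_n, y_n); k2 = f(x_n + h/2, y_n + (h/2)·k1); y_{n+1} = y_n + h·k2.
x=0.000000, y=-0.900000:
  k1 = f(0.000000, -0.900000) = -2.367000
  k2 = f(0.085000, -1.101195) = -3.117698
  y ← -0.900000 + 0.17·(-3.117698) = -1.430009
x=0.170000, y=-1.430009:
  k1 = f(0.170000, -1.430009) = -4.518840
  k2 = f(0.255000, -1.814110) = -6.429405
  y ← -1.430009 + 0.17·(-6.429405) = -2.523008
x=0.340000, y=-2.523008:
  k1 = f(0.340000, -2.523008) = -10.730370
  k2 = f(0.425000, -3.435089) = -17.742540
  y ← -2.523008 + 0.17·(-17.742540) = -5.539239
y(0.51) ≈ -5.5392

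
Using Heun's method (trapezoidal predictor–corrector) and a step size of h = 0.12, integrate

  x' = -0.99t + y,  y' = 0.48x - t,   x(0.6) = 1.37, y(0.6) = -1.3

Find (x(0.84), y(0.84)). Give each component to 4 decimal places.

0.8853, -1.3420

Heun on (x,y): k1 = f(t_n, state_n); k2 = f(t_n + h, state_n + h·k1); state_{n+1} = state_n + (h/2)·(k1 + k2).
0.600000: (1.370000, -1.300000)
  k1 = (-1.894000, 0.057600)
  predictor → (1.142720, -1.293088)
  k2 = (-2.005888, -0.171494)
  → (1.136007, -1.306834)
0.720000: (1.136007, -1.306834)
  k1 = (-2.019634, -0.174717)
  predictor → (0.893651, -1.327800)
  k2 = (-2.159400, -0.411048)
  → (0.885265, -1.341980)
(x(0.84), y(0.84)) ≈ (0.8853, -1.3420)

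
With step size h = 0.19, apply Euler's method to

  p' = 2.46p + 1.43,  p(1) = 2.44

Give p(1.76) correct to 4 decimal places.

13.4271

Euler: p_{n+1} = p_n + h·f(t_n, p_n).
t=1.000000, p=2.440000: f=7.432400 → p ← 2.440000 + 0.19·7.432400 = 3.852156
t=1.190000, p=3.852156: f=10.906304 → p ← 3.852156 + 0.19·10.906304 = 5.924354
t=1.380000, p=5.924354: f=16.003910 → p ← 5.924354 + 0.19·16.003910 = 8.965097
t=1.570000, p=8.965097: f=23.484138 → p ← 8.965097 + 0.19·23.484138 = 13.427083
p(1.76) ≈ 13.4271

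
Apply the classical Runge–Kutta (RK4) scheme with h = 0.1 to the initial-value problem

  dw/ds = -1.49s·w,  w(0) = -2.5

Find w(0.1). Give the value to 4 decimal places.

-2.4814

RK4: k1 = f(s_n, w_n); k2 = f(s_n + h/2, w_n + (h/2)·k1); k3 = f(s_n + h/2, w_n + (h/2)·k2); k4 = f(s_n + h, w_n + h·k3); w_{n+1} = w_n + (h/6)·(k1 + 2k2 + 2k3 + k4).
s=0.000000, w=-2.500000:
  k1 = f(0.000000, -2.500000) = 0.000000
  k2 = f(0.050000, -2.500000) = 0.186250
  k3 = f(0.050000, -2.490687) = 0.185556
  k4 = f(0.100000, -2.481444) = 0.369735
  w ← -2.500000 + (0.1/6)·(k1 + 2k2 + 2k3 + k4) = -2.481444
w(0.1) ≈ -2.4814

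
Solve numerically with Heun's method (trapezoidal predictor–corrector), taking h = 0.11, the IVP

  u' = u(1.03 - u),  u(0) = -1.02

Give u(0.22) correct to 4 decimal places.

-1.6932

Heun: k1 = f(s_n, u_n); k2 = f(s_n + h, u_n + h·k1); u_{n+1} = u_n + (h/2)·(k1 + k2).
s=0.000000, u=-1.020000:
  k1 = f(0.000000, -1.020000) = -2.091000
  k2 = f(0.110000, -1.250010) = -2.850035
  u ← -1.020000 + (0.11/2)·(-2.091000 + (-2.850035)) = -1.291757
s=0.110000, u=-1.291757:
  k1 = f(0.110000, -1.291757) = -2.999146
  k2 = f(0.220000, -1.621663) = -4.300104
  u ← -1.291757 + (0.11/2)·(-2.999146 + (-4.300104)) = -1.693216
u(0.22) ≈ -1.6932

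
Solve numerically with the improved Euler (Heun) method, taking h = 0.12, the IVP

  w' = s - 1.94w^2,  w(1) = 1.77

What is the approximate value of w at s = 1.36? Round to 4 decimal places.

1.0464

Heun: k1 = f(s_n, w_n); k2 = f(s_n + h, w_n + h·k1); w_{n+1} = w_n + (h/2)·(k1 + k2).
s=1.000000, w=1.770000:
  k1 = f(1.000000, 1.770000) = -5.077826
  k2 = f(1.120000, 1.160661) = -1.493439
  w ← 1.770000 + (0.12/2)·(-5.077826 + (-1.493439)) = 1.375724
s=1.120000, w=1.375724:
  k1 = f(1.120000, 1.375724) = -2.551676
  k2 = f(1.240000, 1.069523) = -0.979126
  w ← 1.375724 + (0.12/2)·(-2.551676 + (-0.979126)) = 1.163876
s=1.240000, w=1.163876:
  k1 = f(1.240000, 1.163876) = -1.387938
  k2 = f(1.360000, 0.997323) = -0.569629
  w ← 1.163876 + (0.12/2)·(-1.387938 + (-0.569629)) = 1.046422
w(1.36) ≈ 1.0464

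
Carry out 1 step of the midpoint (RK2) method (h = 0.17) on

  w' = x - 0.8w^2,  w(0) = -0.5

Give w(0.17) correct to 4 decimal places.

-0.5219

Midpoint: k1 = f(x_n, w_n); k2 = f(x_n + h/2, w_n + (h/2)·k1); w_{n+1} = w_n + h·k2.
x=0.000000, w=-0.500000:
  k1 = f(0.000000, -0.500000) = -0.200000
  k2 = f(0.085000, -0.517000) = -0.128831
  w ← -0.500000 + 0.17·(-0.128831) = -0.521901
w(0.17) ≈ -0.5219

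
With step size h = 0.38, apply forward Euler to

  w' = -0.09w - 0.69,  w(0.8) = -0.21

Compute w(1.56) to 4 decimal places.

Euler: w_{n+1} = w_n + h·f(x_n, w_n).
x=0.800000, w=-0.210000: f=-0.671100 → w ← -0.210000 + 0.38·(-0.671100) = -0.465018
x=1.180000, w=-0.465018: f=-0.648148 → w ← -0.465018 + 0.38·(-0.648148) = -0.711314
w(1.56) ≈ -0.7113

-0.7113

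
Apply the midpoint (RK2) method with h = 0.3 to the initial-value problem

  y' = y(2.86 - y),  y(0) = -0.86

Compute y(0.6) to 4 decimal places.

Midpoint: k1 = f(t_n, y_n); k2 = f(t_n + h/2, y_n + (h/2)·k1); y_{n+1} = y_n + h·k2.
t=0.000000, y=-0.860000:
  k1 = f(0.000000, -0.860000) = -3.199200
  k2 = f(0.150000, -1.339880) = -5.627335
  y ← -0.860000 + 0.3·(-5.627335) = -2.548201
t=0.300000, y=-2.548201:
  k1 = f(0.300000, -2.548201) = -13.781180
  k2 = f(0.450000, -4.615378) = -34.501689
  y ← -2.548201 + 0.3·(-34.501689) = -12.898707
y(0.6) ≈ -12.8987

-12.8987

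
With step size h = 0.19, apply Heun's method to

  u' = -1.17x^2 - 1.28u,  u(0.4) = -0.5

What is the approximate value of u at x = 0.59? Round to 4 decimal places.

Heun: k1 = f(x_n, u_n); k2 = f(x_n + h, u_n + h·k1); u_{n+1} = u_n + (h/2)·(k1 + k2).
x=0.400000, u=-0.500000:
  k1 = f(0.400000, -0.500000) = 0.452800
  k2 = f(0.590000, -0.413968) = 0.122602
  u ← -0.500000 + (0.19/2)·(0.452800 + 0.122602) = -0.445337
u(0.59) ≈ -0.4453

-0.4453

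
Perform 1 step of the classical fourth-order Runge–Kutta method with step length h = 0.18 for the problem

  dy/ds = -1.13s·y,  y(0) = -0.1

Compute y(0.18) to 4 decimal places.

-0.0982

RK4: k1 = f(s_n, y_n); k2 = f(s_n + h/2, y_n + (h/2)·k1); k3 = f(s_n + h/2, y_n + (h/2)·k2); k4 = f(s_n + h, y_n + h·k3); y_{n+1} = y_n + (h/6)·(k1 + 2k2 + 2k3 + k4).
s=0.000000, y=-0.100000:
  k1 = f(0.000000, -0.100000) = 0.000000
  k2 = f(0.090000, -0.100000) = 0.010170
  k3 = f(0.090000, -0.099085) = 0.010077
  k4 = f(0.180000, -0.098186) = 0.019971
  y ← -0.100000 + (0.18/6)·(k1 + 2k2 + 2k3 + k4) = -0.098186
y(0.18) ≈ -0.0982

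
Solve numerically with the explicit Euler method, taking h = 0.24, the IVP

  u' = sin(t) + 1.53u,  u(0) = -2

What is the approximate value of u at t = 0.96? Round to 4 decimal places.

Euler: u_{n+1} = u_n + h·f(t_n, u_n).
t=0.000000, u=-2.000000: f=-3.060000 → u ← -2.000000 + 0.24·(-3.060000) = -2.734400
t=0.240000, u=-2.734400: f=-3.945929 → u ← -2.734400 + 0.24·(-3.945929) = -3.681423
t=0.480000, u=-3.681423: f=-5.170798 → u ← -3.681423 + 0.24·(-5.170798) = -4.922415
t=0.720000, u=-4.922415: f=-6.871910 → u ← -4.922415 + 0.24·(-6.871910) = -6.571673
u(0.96) ≈ -6.5717

-6.5717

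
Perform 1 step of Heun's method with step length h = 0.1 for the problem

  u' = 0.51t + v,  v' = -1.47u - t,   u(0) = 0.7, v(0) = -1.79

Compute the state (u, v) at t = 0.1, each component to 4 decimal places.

0.5184, -1.8847

Heun on (u,v): k1 = f(t_n, state_n); k2 = f(t_n + h, state_n + h·k1); state_{n+1} = state_n + (h/2)·(k1 + k2).
0.000000: (0.700000, -1.790000)
  k1 = (-1.790000, -1.029000)
  predictor → (0.521000, -1.892900)
  k2 = (-1.841900, -0.865870)
  → (0.518405, -1.884743)
(u(0.1), v(0.1)) ≈ (0.5184, -1.8847)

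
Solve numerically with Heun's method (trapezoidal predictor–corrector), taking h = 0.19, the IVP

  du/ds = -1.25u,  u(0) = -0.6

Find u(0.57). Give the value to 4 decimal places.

-0.2966

Heun: k1 = f(s_n, u_n); k2 = f(s_n + h, u_n + h·k1); u_{n+1} = u_n + (h/2)·(k1 + k2).
s=0.000000, u=-0.600000:
  k1 = f(0.000000, -0.600000) = 0.750000
  k2 = f(0.190000, -0.457500) = 0.571875
  u ← -0.600000 + (0.19/2)·(0.750000 + 0.571875) = -0.474422
s=0.190000, u=-0.474422:
  k1 = f(0.190000, -0.474422) = 0.593027
  k2 = f(0.380000, -0.361747) = 0.452183
  u ← -0.474422 + (0.19/2)·(0.593027 + 0.452183) = -0.375127
s=0.380000, u=-0.375127:
  k1 = f(0.380000, -0.375127) = 0.468909
  k2 = f(0.570000, -0.286034) = 0.357543
  u ← -0.375127 + (0.19/2)·(0.468909 + 0.357543) = -0.296614
u(0.57) ≈ -0.2966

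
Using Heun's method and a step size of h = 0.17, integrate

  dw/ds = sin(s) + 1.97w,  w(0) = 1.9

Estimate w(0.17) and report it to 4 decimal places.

Heun: k1 = f(s_n, w_n); k2 = f(s_n + h, w_n + h·k1); w_{n+1} = w_n + (h/2)·(k1 + k2).
s=0.000000, w=1.900000:
  k1 = f(0.000000, 1.900000) = 3.743000
  k2 = f(0.170000, 2.536310) = 5.165713
  w ← 1.900000 + (0.17/2)·(3.743000 + 5.165713) = 2.657241
w(0.17) ≈ 2.6572

2.6572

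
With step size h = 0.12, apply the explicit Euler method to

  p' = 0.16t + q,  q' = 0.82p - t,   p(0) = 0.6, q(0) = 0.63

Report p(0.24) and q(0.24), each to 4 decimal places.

0.7606, 0.7411

Euler on (p,q): p_{n+1} = p_n + h·p', q_{n+1} = q_n + h·q'.
0.000000: (0.600000, 0.630000); f=(0.630000, 0.492000) → (0.675600, 0.689040)
0.120000: (0.675600, 0.689040); f=(0.708240, 0.433992) → (0.760589, 0.741119)
(p(0.24), q(0.24)) ≈ (0.7606, 0.7411)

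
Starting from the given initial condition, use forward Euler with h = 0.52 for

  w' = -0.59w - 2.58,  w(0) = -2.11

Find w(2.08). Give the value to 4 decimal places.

Euler: w_{n+1} = w_n + h·f(t_n, w_n).
t=0.000000, w=-2.110000: f=-1.335100 → w ← -2.110000 + 0.52·(-1.335100) = -2.804252
t=0.520000, w=-2.804252: f=-0.925491 → w ← -2.804252 + 0.52·(-0.925491) = -3.285507
t=1.040000, w=-3.285507: f=-0.641551 → w ← -3.285507 + 0.52·(-0.641551) = -3.619114
t=1.560000, w=-3.619114: f=-0.444723 → w ← -3.619114 + 0.52·(-0.444723) = -3.850370
w(2.08) ≈ -3.8504

-3.8504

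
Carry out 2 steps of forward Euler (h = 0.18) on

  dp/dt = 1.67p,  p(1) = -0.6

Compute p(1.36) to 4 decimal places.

-1.0149

Euler: p_{n+1} = p_n + h·f(t_n, p_n).
t=1.000000, p=-0.600000: f=-1.002000 → p ← -0.600000 + 0.18·(-1.002000) = -0.780360
t=1.180000, p=-0.780360: f=-1.303201 → p ← -0.780360 + 0.18·(-1.303201) = -1.014936
p(1.36) ≈ -1.0149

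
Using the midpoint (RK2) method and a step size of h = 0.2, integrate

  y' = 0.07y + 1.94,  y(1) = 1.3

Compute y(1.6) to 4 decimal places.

Midpoint: k1 = f(x_n, y_n); k2 = f(x_n + h/2, y_n + (h/2)·k1); y_{n+1} = y_n + h·k2.
x=1.000000, y=1.300000:
  k1 = f(1.000000, 1.300000) = 2.031000
  k2 = f(1.100000, 1.503100) = 2.045217
  y ← 1.300000 + 0.2·2.045217 = 1.709043
x=1.200000, y=1.709043:
  k1 = f(1.200000, 1.709043) = 2.059633
  k2 = f(1.300000, 1.915007) = 2.074050
  y ← 1.709043 + 0.2·2.074050 = 2.123853
x=1.400000, y=2.123853:
  k1 = f(1.400000, 2.123853) = 2.088670
  k2 = f(1.500000, 2.332720) = 2.103290
  y ← 2.123853 + 0.2·2.103290 = 2.544512
y(1.6) ≈ 2.5445

2.5445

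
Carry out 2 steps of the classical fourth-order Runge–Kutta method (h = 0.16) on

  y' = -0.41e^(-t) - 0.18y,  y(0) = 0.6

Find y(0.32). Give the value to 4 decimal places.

0.4575

RK4: k1 = f(t_n, y_n); k2 = f(t_n + h/2, y_n + (h/2)·k1); k3 = f(t_n + h/2, y_n + (h/2)·k2); k4 = f(t_n + h, y_n + h·k3); y_{n+1} = y_n + (h/6)·(k1 + 2k2 + 2k3 + k4).
t=0.000000, y=0.600000:
  k1 = f(0.000000, 0.600000) = -0.518000
  k2 = f(0.080000, 0.558560) = -0.479019
  k3 = f(0.080000, 0.561679) = -0.479580
  k4 = f(0.160000, 0.523267) = -0.443567
  y ← 0.600000 + (0.16/6)·(k1 + 2k2 + 2k3 + k4) = 0.523233
t=0.160000, y=0.523233:
  k1 = f(0.160000, 0.523233) = -0.443561
  k2 = f(0.240000, 0.487748) = -0.410312
  k3 = f(0.240000, 0.490408) = -0.410791
  k4 = f(0.320000, 0.457506) = -0.380072
  y ← 0.523233 + (0.16/6)·(k1 + 2k2 + 2k3 + k4) = 0.457477
y(0.32) ≈ 0.4575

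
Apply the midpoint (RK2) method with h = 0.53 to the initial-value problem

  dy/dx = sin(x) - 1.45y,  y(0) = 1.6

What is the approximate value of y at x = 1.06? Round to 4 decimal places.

0.7925

Midpoint: k1 = f(x_n, y_n); k2 = f(x_n + h/2, y_n + (h/2)·k1); y_{n+1} = y_n + h·k2.
x=0.000000, y=1.600000:
  k1 = f(0.000000, 1.600000) = -2.320000
  k2 = f(0.265000, 0.985200) = -1.166631
  y ← 1.600000 + 0.53·(-1.166631) = 0.981686
x=0.530000, y=0.981686:
  k1 = f(0.530000, 0.981686) = -0.917911
  k2 = f(0.795000, 0.738439) = -0.356873
  y ← 0.981686 + 0.53·(-0.356873) = 0.792543
y(1.06) ≈ 0.7925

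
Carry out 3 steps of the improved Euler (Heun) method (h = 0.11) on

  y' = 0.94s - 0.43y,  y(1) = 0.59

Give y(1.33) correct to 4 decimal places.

0.8502

Heun: k1 = f(s_n, y_n); k2 = f(s_n + h, y_n + h·k1); y_{n+1} = y_n + (h/2)·(k1 + k2).
s=1.000000, y=0.590000:
  k1 = f(1.000000, 0.590000) = 0.686300
  k2 = f(1.110000, 0.665493) = 0.757238
  y ← 0.590000 + (0.11/2)·(0.686300 + 0.757238) = 0.669395
s=1.110000, y=0.669395:
  k1 = f(1.110000, 0.669395) = 0.755560
  k2 = f(1.220000, 0.752506) = 0.823222
  y ← 0.669395 + (0.11/2)·(0.755560 + 0.823222) = 0.756228
s=1.220000, y=0.756228:
  k1 = f(1.220000, 0.756228) = 0.821622
  k2 = f(1.330000, 0.846606) = 0.886159
  y ← 0.756228 + (0.11/2)·(0.821622 + 0.886159) = 0.850156
y(1.33) ≈ 0.8502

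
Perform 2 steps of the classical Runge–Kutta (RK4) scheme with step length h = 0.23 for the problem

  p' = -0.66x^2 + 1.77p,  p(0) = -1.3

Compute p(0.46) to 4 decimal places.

RK4: k1 = f(x_n, p_n); k2 = f(x_n + h/2, p_n + (h/2)·k1); k3 = f(x_n + h/2, p_n + (h/2)·k2); k4 = f(x_n + h, p_n + h·k3); p_{n+1} = p_n + (h/6)·(k1 + 2k2 + 2k3 + k4).
x=0.000000, p=-1.300000:
  k1 = f(0.000000, -1.300000) = -2.301000
  k2 = f(0.115000, -1.564615) = -2.778097
  k3 = f(0.115000, -1.619481) = -2.875210
  k4 = f(0.230000, -1.961298) = -3.506412
  p ← -1.300000 + (0.23/6)·(k1 + 2k2 + 2k3 + k4) = -1.956038
x=0.230000, p=-1.956038:
  k1 = f(0.230000, -1.956038) = -3.497101
  k2 = f(0.345000, -2.358204) = -4.252578
  k3 = f(0.345000, -2.445084) = -4.406355
  k4 = f(0.460000, -2.969499) = -5.395670
  p ← -1.956038 + (0.23/6)·(k1 + 2k2 + 2k3 + k4) = -2.960779
p(0.46) ≈ -2.9608

-2.9608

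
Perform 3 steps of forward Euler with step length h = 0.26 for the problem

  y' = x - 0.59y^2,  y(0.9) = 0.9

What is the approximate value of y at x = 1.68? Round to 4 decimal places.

1.3195

Euler: y_{n+1} = y_n + h·f(x_n, y_n).
x=0.900000, y=0.900000: f=0.422100 → y ← 0.900000 + 0.26·0.422100 = 1.009746
x=1.160000, y=1.009746: f=0.558444 → y ← 1.009746 + 0.26·0.558444 = 1.154941
x=1.420000, y=1.154941: f=0.633005 → y ← 1.154941 + 0.26·0.633005 = 1.319523
y(1.68) ≈ 1.3195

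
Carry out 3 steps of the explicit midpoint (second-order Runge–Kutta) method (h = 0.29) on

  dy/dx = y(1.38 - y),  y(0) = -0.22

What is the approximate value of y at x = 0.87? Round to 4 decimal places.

-1.0398

Midpoint: k1 = f(x_n, y_n); k2 = f(x_n + h/2, y_n + (h/2)·k1); y_{n+1} = y_n + h·k2.
x=0.000000, y=-0.220000:
  k1 = f(0.000000, -0.220000) = -0.352000
  k2 = f(0.145000, -0.271040) = -0.447498
  y ← -0.220000 + 0.29·(-0.447498) = -0.349774
x=0.290000, y=-0.349774:
  k1 = f(0.290000, -0.349774) = -0.605031
  k2 = f(0.435000, -0.437504) = -0.795165
  y ← -0.349774 + 0.29·(-0.795165) = -0.580372
x=0.580000, y=-0.580372:
  k1 = f(0.580000, -0.580372) = -1.137746
  k2 = f(0.725000, -0.745345) = -1.584116
  y ← -0.580372 + 0.29·(-1.584116) = -1.039766
y(0.87) ≈ -1.0398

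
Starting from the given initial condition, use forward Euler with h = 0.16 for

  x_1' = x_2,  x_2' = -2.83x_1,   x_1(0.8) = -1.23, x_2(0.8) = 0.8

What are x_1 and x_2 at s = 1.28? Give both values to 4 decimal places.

Euler on (x_1,x_2): x_1_{n+1} = x_1_n + h·x_1', x_2_{n+1} = x_2_n + h·x_2'.
0.800000: (-1.230000, 0.800000); f=(0.800000, 3.480900) → (-1.102000, 1.356944)
0.960000: (-1.102000, 1.356944); f=(1.356944, 3.118660) → (-0.884889, 1.855930)
1.120000: (-0.884889, 1.855930); f=(1.855930, 2.504236) → (-0.587940, 2.256607)
(x_1(1.28), x_2(1.28)) ≈ (-0.5879, 2.2566)

-0.5879, 2.2566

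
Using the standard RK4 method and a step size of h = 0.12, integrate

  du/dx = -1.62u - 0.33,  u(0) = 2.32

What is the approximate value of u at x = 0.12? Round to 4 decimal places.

1.8741

RK4: k1 = f(x_n, u_n); k2 = f(x_n + h/2, u_n + (h/2)·k1); k3 = f(x_n + h/2, u_n + (h/2)·k2); k4 = f(x_n + h, u_n + h·k3); u_{n+1} = u_n + (h/6)·(k1 + 2k2 + 2k3 + k4).
x=0.000000, u=2.320000:
  k1 = f(0.000000, 2.320000) = -4.088400
  k2 = f(0.060000, 2.074696) = -3.691008
  k3 = f(0.060000, 2.098540) = -3.729634
  k4 = f(0.120000, 1.872444) = -3.363359
  u ← 2.320000 + (0.12/6)·(k1 + 2k2 + 2k3 + k4) = 1.874139
u(0.12) ≈ 1.8741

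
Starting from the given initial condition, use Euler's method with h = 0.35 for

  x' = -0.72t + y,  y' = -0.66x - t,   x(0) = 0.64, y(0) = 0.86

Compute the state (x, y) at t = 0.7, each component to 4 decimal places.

1.1021, 0.3723

Euler on (x,y): x_{n+1} = x_n + h·x', y_{n+1} = y_n + h·y'.
0.000000: (0.640000, 0.860000); f=(0.860000, -0.422400) → (0.941000, 0.712160)
0.350000: (0.941000, 0.712160); f=(0.460160, -0.971060) → (1.102056, 0.372289)
(x(0.7), y(0.7)) ≈ (1.1021, 0.3723)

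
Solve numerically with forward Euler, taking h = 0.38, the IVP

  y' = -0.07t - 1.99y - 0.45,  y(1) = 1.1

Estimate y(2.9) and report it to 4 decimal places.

Euler: y_{n+1} = y_n + h·f(t_n, y_n).
t=1.000000, y=1.100000: f=-2.709000 → y ← 1.100000 + 0.38·(-2.709000) = 0.070580
t=1.380000, y=0.070580: f=-0.687054 → y ← 0.070580 + 0.38·(-0.687054) = -0.190501
t=1.760000, y=-0.190501: f=-0.194104 → y ← -0.190501 + 0.38·(-0.194104) = -0.264260
t=2.140000, y=-0.264260: f=-0.073923 → y ← -0.264260 + 0.38·(-0.073923) = -0.292351
t=2.520000, y=-0.292351: f=-0.044622 → y ← -0.292351 + 0.38·(-0.044622) = -0.309307
y(2.9) ≈ -0.3093

-0.3093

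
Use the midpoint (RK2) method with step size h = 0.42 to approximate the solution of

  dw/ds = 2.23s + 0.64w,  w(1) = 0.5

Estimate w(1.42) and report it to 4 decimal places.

1.9116

Midpoint: k1 = f(s_n, w_n); k2 = f(s_n + h/2, w_n + (h/2)·k1); w_{n+1} = w_n + h·k2.
s=1.000000, w=0.500000:
  k1 = f(1.000000, 0.500000) = 2.550000
  k2 = f(1.210000, 1.035500) = 3.361020
  w ← 0.500000 + 0.42·3.361020 = 1.911628
w(1.42) ≈ 1.9116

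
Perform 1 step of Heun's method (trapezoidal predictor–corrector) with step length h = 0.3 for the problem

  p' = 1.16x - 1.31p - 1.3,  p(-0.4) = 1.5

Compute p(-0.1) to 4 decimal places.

0.6533

Heun: k1 = f(x_n, p_n); k2 = f(x_n + h, p_n + h·k1); p_{n+1} = p_n + (h/2)·(k1 + k2).
x=-0.400000, p=1.500000:
  k1 = f(-0.400000, 1.500000) = -3.729000
  k2 = f(-0.100000, 0.381300) = -1.915503
  p ← 1.500000 + (0.3/2)·(-3.729000 + (-1.915503)) = 0.653325
p(-0.1) ≈ 0.6533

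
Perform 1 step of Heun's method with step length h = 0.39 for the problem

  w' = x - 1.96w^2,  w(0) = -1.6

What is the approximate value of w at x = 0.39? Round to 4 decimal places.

-7.3377

Heun: k1 = f(x_n, w_n); k2 = f(x_n + h, w_n + h·k1); w_{n+1} = w_n + (h/2)·(k1 + k2).
x=0.000000, w=-1.600000:
  k1 = f(0.000000, -1.600000) = -5.017600
  k2 = f(0.390000, -3.556864) = -24.406512
  w ← -1.600000 + (0.39/2)·(-5.017600 + (-24.406512)) = -7.337702
w(0.39) ≈ -7.3377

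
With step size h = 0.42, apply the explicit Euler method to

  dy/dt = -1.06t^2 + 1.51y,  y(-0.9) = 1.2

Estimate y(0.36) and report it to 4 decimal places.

4.1049

Euler: y_{n+1} = y_n + h·f(t_n, y_n).
t=-0.900000, y=1.200000: f=0.953400 → y ← 1.200000 + 0.42·0.953400 = 1.600428
t=-0.480000, y=1.600428: f=2.172422 → y ← 1.600428 + 0.42·2.172422 = 2.512845
t=-0.060000, y=2.512845: f=3.790580 → y ← 2.512845 + 0.42·3.790580 = 4.104889
y(0.36) ≈ 4.1049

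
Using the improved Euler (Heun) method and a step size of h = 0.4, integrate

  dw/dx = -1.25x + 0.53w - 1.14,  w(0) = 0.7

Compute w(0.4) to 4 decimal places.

0.2598

Heun: k1 = f(x_n, w_n); k2 = f(x_n + h, w_n + h·k1); w_{n+1} = w_n + (h/2)·(k1 + k2).
x=0.000000, w=0.700000:
  k1 = f(0.000000, 0.700000) = -0.769000
  k2 = f(0.400000, 0.392400) = -1.432028
  w ← 0.700000 + (0.4/2)·(-0.769000 + (-1.432028)) = 0.259794
w(0.4) ≈ 0.2598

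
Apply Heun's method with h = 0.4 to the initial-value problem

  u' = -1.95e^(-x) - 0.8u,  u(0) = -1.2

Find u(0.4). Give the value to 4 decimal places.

Heun: k1 = f(x_n, u_n); k2 = f(x_n + h, u_n + h·k1); u_{n+1} = u_n + (h/2)·(k1 + k2).
x=0.000000, u=-1.200000:
  k1 = f(0.000000, -1.200000) = -0.990000
  k2 = f(0.400000, -1.596000) = -0.030324
  u ← -1.200000 + (0.4/2)·(-0.990000 + (-0.030324)) = -1.404065
u(0.4) ≈ -1.4041

-1.4041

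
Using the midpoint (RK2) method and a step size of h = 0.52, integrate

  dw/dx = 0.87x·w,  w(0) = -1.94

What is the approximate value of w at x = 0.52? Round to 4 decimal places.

Midpoint: k1 = f(x_n, w_n); k2 = f(x_n + h/2, w_n + (h/2)·k1); w_{n+1} = w_n + h·k2.
x=0.000000, w=-1.940000:
  k1 = f(0.000000, -1.940000) = 0.000000
  k2 = f(0.260000, -1.940000) = -0.438828
  w ← -1.940000 + 0.52·(-0.438828) = -2.168191
w(0.52) ≈ -2.1682

-2.1682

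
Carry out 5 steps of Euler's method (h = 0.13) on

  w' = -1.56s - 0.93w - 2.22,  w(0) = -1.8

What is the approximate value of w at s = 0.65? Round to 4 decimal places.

Euler: w_{n+1} = w_n + h·f(s_n, w_n).
s=0.000000, w=-1.800000: f=-0.546000 → w ← -1.800000 + 0.13·(-0.546000) = -1.870980
s=0.130000, w=-1.870980: f=-0.682789 → w ← -1.870980 + 0.13·(-0.682789) = -1.959743
s=0.260000, w=-1.959743: f=-0.803039 → w ← -1.959743 + 0.13·(-0.803039) = -2.064138
s=0.390000, w=-2.064138: f=-0.908752 → w ← -2.064138 + 0.13·(-0.908752) = -2.182275
s=0.520000, w=-2.182275: f=-1.001684 → w ← -2.182275 + 0.13·(-1.001684) = -2.312494
w(0.65) ≈ -2.3125

-2.3125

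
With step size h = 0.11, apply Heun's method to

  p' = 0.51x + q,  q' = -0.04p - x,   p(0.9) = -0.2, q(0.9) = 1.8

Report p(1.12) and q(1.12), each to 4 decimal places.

Heun on (p,q): k1 = f(x_n, state_n); k2 = f(x_n + h, state_n + h·k1); state_{n+1} = state_n + (h/2)·(k1 + k2).
0.900000: (-0.200000, 1.800000)
  k1 = (2.259000, -0.892000)
  predictor → (0.048490, 1.701880)
  k2 = (2.216980, -1.011940)
  → (0.046179, 1.695283)
1.010000: (0.046179, 1.695283)
  k1 = (2.210383, -1.011847)
  predictor → (0.289321, 1.583980)
  k2 = (2.155180, -1.131573)
  → (0.286285, 1.577395)
(p(1.12), q(1.12)) ≈ (0.2863, 1.5774)

0.2863, 1.5774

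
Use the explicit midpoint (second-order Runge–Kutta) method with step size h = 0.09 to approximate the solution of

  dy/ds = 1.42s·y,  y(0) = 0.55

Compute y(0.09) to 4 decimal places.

Midpoint: k1 = f(s_n, y_n); k2 = f(s_n + h/2, y_n + (h/2)·k1); y_{n+1} = y_n + h·k2.
s=0.000000, y=0.550000:
  k1 = f(0.000000, 0.550000) = 0.000000
  k2 = f(0.045000, 0.550000) = 0.035145
  y ← 0.550000 + 0.09·0.035145 = 0.553163
y(0.09) ≈ 0.5532

0.5532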